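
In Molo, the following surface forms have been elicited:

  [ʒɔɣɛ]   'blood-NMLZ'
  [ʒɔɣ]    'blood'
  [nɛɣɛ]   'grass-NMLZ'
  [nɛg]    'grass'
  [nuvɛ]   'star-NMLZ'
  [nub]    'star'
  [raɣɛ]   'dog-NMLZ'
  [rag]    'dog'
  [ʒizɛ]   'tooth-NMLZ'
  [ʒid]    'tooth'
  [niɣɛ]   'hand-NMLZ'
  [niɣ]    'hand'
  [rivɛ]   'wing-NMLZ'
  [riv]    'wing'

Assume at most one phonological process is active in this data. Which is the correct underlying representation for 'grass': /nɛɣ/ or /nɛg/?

/nɛg/

The root 'grass' surfaces as [nɛɣɛ] and [nɛg], with a stem-final [ɣ] ~ [g] alternation.
But 'hand' keeps [ɣ] in both environments ([niɣɛ], [niɣ]), so there is no rule changing /ɣ/ to [g] in isolation.
So /g/ is underlying, and a rule of intervocalic spirantization — voiced stops become fricatives between vowels — gives [ɣ].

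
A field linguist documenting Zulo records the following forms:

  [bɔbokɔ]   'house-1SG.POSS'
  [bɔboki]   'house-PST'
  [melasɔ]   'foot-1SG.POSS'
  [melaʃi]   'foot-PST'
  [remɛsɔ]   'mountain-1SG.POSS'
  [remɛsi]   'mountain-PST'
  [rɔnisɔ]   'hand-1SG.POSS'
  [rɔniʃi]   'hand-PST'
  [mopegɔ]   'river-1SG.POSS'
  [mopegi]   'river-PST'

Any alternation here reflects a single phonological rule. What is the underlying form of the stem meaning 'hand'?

/rɔniʃ/

'hand' shows [s] ~ [ʃ] at the end of the stem ([rɔnisɔ] vs [rɔniʃi]).
The stem 'mountain' ([remɛsɔ], [remɛsi]) shows [s] unchanged in both environments, so [s] cannot be basic with [ʃ] derived before the PST suffix.
The underlying segment must be /ʃ/; palato-alveolar /ʃ/ becomes [s] when no front vowel follows, yielding [s] there.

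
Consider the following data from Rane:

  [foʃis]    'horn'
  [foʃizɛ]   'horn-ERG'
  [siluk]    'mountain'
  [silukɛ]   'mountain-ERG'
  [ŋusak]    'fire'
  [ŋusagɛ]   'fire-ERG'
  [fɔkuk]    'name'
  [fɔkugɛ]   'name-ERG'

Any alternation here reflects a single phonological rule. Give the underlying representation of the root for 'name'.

/fɔkug/

'name' shows [k] ~ [g] at the end of the stem ([fɔkuk] vs [fɔkugɛ]).
The stem 'mountain' ([siluk], [silukɛ]) shows [k] unchanged in both environments, so [k] cannot be basic with [g] derived before the ERG suffix.
The alternation reflects word-final obstruent devoicing: voiced obstruents become voiceless word-finally. /g/ is underlying.
Hence 'name' is /fɔkug/ underlyingly.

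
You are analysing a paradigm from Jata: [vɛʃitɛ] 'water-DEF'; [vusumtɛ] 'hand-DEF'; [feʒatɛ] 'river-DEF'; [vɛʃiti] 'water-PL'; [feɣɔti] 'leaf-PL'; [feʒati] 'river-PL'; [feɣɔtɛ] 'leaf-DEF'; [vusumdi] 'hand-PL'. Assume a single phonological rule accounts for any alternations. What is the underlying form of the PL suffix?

The PL suffix surfaces as [-di] and [-ti], depending on the final segment of the stem.
By contrast the DEF suffix keeps its initial [t] throughout — that segment must be underlying.
The PL suffix is therefore /-di/ underlyingly, with post-vocalic devoicing: voiced stops become voiceless after a vowel.

/-di/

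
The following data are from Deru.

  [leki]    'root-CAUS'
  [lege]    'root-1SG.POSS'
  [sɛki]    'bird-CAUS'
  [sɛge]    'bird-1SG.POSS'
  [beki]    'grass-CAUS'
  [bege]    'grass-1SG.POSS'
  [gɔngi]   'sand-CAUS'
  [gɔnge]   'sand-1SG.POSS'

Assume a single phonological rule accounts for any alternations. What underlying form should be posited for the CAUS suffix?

The CAUS suffix surfaces as [-gi] and [-ki], depending on the final segment of the stem.
The 1SG.POSS suffix, which begins with [g], is invariant after every stem; so [g] is not altered by any rule here.
So the underlying form is /-ki/, and voiceless stops become voiced after a nasal.

/-ki/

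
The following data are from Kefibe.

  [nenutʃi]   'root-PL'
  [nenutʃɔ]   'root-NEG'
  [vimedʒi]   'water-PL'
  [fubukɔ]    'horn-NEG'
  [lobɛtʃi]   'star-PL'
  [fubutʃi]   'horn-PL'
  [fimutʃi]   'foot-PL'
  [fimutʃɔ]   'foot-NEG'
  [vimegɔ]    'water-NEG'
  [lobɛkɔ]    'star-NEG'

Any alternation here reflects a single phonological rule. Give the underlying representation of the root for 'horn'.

The stem for 'horn' ends in [k] in [fubukɔ] but [tʃ] in [fubutʃi].
Compare 'root', with invariant [tʃ] in [nenutʃɔ] and [nenutʃi]: an analysis with underlying /tʃ/ and a rule producing [k] before the NEG suffix would wrongly predict alternation here too.
Therefore /k/ is basic and [tʃ] is derived by palatalization before a front vowel (/k/ and /g/ become palato-alveolar [tʃ] and [dʒ] before a front vowel).

/fubuk/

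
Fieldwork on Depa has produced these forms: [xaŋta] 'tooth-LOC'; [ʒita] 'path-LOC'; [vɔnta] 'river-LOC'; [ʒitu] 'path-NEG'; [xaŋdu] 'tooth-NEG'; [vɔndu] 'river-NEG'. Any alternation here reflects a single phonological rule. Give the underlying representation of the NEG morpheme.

The NEG suffix surfaces as [-du] and [-tu], depending on the final segment of the stem.
By contrast the LOC suffix keeps its initial [t] throughout — that segment must be underlying.
The NEG suffix is therefore /-du/ underlyingly, with post-vocalic devoicing: voiced stops become voiceless after a vowel.

/-du/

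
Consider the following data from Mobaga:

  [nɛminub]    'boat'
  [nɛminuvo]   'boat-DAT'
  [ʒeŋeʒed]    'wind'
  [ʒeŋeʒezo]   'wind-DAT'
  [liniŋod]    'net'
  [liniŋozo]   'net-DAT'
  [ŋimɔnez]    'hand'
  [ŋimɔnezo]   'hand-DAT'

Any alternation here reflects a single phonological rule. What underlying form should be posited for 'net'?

/liniŋod/

'net' shows [d] ~ [z] at the end of the stem ([liniŋod] vs [liniŋozo]).
If /z/ were underlying and a rule turned it into [d] in isolation, 'hand' would also alternate; but it has [z] in both [ŋimɔnez] and [ŋimɔnezo].
Therefore /d/ is basic and [z] is derived by intervocalic spirantization (voiced stops become fricatives between vowels).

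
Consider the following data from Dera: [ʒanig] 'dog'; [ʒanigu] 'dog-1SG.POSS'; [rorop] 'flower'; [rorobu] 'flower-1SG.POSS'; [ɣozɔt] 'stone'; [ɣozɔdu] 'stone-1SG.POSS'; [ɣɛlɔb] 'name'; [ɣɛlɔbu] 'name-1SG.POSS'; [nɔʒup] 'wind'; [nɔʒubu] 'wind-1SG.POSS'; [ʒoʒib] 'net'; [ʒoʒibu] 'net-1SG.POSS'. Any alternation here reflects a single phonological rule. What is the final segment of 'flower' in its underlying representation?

/p/

The stem for 'flower' ends in [p] in [rorop] but [b] in [rorobu].
But 'net' keeps [b] in both environments ([ʒoʒib], [ʒoʒibu]), so there is no rule changing /b/ to [p] in isolation.
So /p/ is underlying, and a rule of intervocalic voicing — voiceless stops become voiced between vowels — gives [b].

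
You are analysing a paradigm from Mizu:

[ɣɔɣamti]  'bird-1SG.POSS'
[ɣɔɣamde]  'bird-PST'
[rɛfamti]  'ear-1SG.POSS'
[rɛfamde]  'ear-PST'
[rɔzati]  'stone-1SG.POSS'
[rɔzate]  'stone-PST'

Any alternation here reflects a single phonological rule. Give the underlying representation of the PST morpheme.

The PST morpheme has two allomorphs, [-de] and [-te].
The 1SG.POSS suffix, which begins with [t], is invariant after every stem; so [t] is not altered by any rule here.
The PST suffix is therefore /-de/ underlyingly, with post-vocalic devoicing: voiced stops become voiceless after a vowel.

/-de/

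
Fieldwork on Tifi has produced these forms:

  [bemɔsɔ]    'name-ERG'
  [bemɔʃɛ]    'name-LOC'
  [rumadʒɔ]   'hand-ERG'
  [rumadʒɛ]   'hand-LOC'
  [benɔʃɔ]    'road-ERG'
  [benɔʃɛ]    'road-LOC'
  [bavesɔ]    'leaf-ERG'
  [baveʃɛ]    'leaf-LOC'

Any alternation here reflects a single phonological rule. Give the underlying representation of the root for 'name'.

/bemɔs/

'name' shows [s] ~ [ʃ] at the end of the stem ([bemɔsɔ] vs [bemɔʃɛ]).
If /ʃ/ were underlying and a rule turned it into [s] before the ERG suffix, 'road' would also alternate; but it has [ʃ] in both [benɔʃɔ] and [benɔʃɛ].
Therefore /s/ is basic and [ʃ] is derived by palatalization before a front vowel (/s/ becomes palato-alveolar [ʃ] before a front vowel).
The underlying form of 'name' is therefore /bemɔs/.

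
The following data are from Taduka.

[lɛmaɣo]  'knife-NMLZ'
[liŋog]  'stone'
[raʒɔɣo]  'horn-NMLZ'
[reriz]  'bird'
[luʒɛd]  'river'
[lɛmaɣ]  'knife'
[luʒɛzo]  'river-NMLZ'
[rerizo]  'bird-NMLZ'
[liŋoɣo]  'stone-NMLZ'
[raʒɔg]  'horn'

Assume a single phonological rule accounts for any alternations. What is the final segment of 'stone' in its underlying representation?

/g/

The stem for 'stone' ends in [g] in [liŋog] but [ɣ] in [liŋoɣo].
Compare 'knife', with invariant [ɣ] in [lɛmaɣ] and [lɛmaɣo]: an analysis with underlying /ɣ/ and a rule producing [g] in isolation would wrongly predict alternation here too.
The underlying segment must be /g/; voiced stops become fricatives between vowels, yielding [ɣ] there.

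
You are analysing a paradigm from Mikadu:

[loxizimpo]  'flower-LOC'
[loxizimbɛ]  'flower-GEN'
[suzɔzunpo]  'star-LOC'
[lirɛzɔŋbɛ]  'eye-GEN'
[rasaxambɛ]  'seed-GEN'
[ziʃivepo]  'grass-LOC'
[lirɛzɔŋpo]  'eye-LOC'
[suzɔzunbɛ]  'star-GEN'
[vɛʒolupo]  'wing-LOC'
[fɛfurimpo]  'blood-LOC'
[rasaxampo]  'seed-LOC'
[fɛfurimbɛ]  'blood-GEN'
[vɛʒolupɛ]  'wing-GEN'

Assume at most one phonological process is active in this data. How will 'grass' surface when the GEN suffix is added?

[ziʃivepɛ]

The GEN suffix surfaces as [-bɛ] and [-pɛ], depending on the final segment of the stem.
The LOC suffix, which begins with [p], is invariant after every stem; so [p] is not altered by any rule here.
The GEN suffix is therefore /-bɛ/ underlyingly, with post-vocalic devoicing: voiced stops become voiceless after a vowel.
After 'grass', which ends in a vowel, the suffix surfaces as [-pɛ], giving [ziʃivepɛ].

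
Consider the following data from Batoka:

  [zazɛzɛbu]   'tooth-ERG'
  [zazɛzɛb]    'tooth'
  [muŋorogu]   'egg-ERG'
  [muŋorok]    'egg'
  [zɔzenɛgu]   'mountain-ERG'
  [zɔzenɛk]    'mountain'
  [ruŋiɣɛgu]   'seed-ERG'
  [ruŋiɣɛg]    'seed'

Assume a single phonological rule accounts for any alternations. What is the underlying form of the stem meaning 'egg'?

/muŋorok/

'egg' shows [g] ~ [k] at the end of the stem ([muŋorogu] vs [muŋorok]).
The stem 'seed' ([ruŋiɣɛgu], [ruŋiɣɛg]) shows [g] unchanged in both environments, so [g] cannot be basic with [k] derived in isolation.
Therefore /k/ is basic and [g] is derived by intervocalic voicing (voiceless stops become voiced between vowels).
So 'egg' = /muŋorok/.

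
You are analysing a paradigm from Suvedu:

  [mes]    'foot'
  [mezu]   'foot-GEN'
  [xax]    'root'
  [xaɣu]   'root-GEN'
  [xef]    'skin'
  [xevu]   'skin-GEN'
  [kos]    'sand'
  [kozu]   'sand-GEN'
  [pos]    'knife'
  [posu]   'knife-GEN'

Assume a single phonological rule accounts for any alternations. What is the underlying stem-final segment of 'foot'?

/z/

'foot' shows [s] ~ [z] at the end of the stem ([mes] vs [mezu]).
But 'knife' keeps [s] in both environments ([pos], [posu]), so there is no rule changing /s/ to [z] before the GEN suffix.
So /z/ is underlying, and a rule of word-final obstruent devoicing — voiced obstruents become voiceless word-finally — gives [s].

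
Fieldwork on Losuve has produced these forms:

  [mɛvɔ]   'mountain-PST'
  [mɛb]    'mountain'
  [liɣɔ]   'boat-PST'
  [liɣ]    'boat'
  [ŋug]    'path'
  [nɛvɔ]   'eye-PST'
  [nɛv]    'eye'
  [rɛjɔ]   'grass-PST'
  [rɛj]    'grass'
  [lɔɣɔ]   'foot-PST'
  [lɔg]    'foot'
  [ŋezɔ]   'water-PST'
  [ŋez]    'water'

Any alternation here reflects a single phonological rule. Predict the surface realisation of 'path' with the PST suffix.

[ŋuɣɔ]

The root 'foot' surfaces as [lɔɣɔ] and [lɔg], with a stem-final [ɣ] ~ [g] alternation.
The stem 'boat' ([liɣɔ], [liɣ]) shows [ɣ] unchanged in both environments, so [ɣ] cannot be basic with [g] derived in isolation.
The underlying segment must be /g/; voiced stops become fricatives between vowels, yielding [ɣ] there.
From [ŋug] the stem 'path' is /ŋug/; between vowels this yields [ŋuɣɔ].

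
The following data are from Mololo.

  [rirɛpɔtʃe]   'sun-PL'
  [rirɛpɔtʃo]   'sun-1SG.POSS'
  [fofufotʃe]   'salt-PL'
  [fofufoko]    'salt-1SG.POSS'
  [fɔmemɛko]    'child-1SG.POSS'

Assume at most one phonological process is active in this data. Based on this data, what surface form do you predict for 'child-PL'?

'salt' shows [tʃ] ~ [k] at the end of the stem ([fofufotʃe] vs [fofufoko]).
But 'sun' keeps [tʃ] in both environments ([rirɛpɔtʃe], [rirɛpɔtʃo]), so there is no rule changing /tʃ/ to [k] before the 1SG.POSS suffix.
Therefore /k/ is basic and [tʃ] is derived by palatalization before a front vowel (/k/ becomes palato-alveolar [tʃ] before a front vowel).
The one attested form of 'child', [fɔmemɛko], shows underlying /fɔmemɛk/. Applying the same rule before a front vowel gives [fɔmemɛtʃe].

[fɔmemɛtʃe]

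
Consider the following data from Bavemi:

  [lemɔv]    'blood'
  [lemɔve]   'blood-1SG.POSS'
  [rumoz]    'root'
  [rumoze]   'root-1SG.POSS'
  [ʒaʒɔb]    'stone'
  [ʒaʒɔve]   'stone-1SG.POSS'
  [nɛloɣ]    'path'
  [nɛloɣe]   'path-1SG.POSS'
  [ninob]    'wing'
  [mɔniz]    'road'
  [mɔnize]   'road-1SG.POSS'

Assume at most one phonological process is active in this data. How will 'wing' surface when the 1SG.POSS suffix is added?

[ninove]

The root 'stone' surfaces as [ʒaʒɔb] and [ʒaʒɔve], with a stem-final [b] ~ [v] alternation.
The stem 'blood' ([lemɔv], [lemɔve]) shows [v] unchanged in both environments, so [v] cannot be basic with [b] derived in isolation.
So /b/ is underlying, and a rule of intervocalic spirantization — voiced stops become fricatives between vowels — gives [v].
The one attested form of 'wing', [ninob], shows underlying /ninob/. Applying the same rule between vowels gives [ninove].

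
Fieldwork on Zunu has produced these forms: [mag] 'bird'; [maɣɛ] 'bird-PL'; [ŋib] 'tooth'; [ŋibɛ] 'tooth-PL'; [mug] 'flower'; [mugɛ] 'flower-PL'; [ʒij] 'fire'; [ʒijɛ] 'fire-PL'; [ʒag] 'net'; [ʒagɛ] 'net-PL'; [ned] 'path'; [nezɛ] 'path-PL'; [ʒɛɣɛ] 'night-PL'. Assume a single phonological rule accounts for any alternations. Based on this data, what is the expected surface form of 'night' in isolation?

[ʒɛg]

The stem for 'bird' ends in [g] in [mag] but [ɣ] in [maɣɛ].
The stem 'flower' ([mug], [mugɛ]) shows [g] unchanged in both environments, so [g] cannot be basic with [ɣ] derived before the PL suffix.
So /ɣ/ is underlying, and a rule of word-final hardening — voiced fricatives become stops word-finally — gives [g].
The one attested form of 'night', [ʒɛɣɛ], shows underlying /ʒɛɣ/. Applying the same rule word-finally gives [ʒɛg].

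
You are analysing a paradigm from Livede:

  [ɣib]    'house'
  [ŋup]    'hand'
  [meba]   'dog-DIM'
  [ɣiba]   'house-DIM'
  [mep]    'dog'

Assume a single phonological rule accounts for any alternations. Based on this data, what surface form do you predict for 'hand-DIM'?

[ŋuba]

The stem for 'dog' ends in [p] in [mep] but [b] in [meba].
But 'house' keeps [b] in both environments ([ɣib], [ɣiba]), so there is no rule changing /b/ to [p] in isolation.
So /p/ is underlying, and a rule of intervocalic voicing — voiceless stops become voiced between vowels — gives [b].
The one attested form of 'hand', [ŋup], shows underlying /ŋup/. Applying the same rule between vowels gives [ŋuba].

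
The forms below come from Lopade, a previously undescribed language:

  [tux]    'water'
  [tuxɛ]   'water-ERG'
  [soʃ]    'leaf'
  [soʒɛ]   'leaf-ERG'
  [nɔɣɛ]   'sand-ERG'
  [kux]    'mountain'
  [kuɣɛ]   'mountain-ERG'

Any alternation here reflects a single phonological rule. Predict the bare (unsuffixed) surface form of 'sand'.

The root 'mountain' surfaces as [kux] and [kuɣɛ], with a stem-final [x] ~ [ɣ] alternation.
Compare 'water', with invariant [x] in [tux] and [tuxɛ]: an analysis with underlying /x/ and a rule producing [ɣ] before the ERG suffix would wrongly predict alternation here too.
Therefore /ɣ/ is basic and [x] is derived by word-final obstruent devoicing (voiced obstruents become voiceless word-finally).
From [nɔɣɛ] the stem 'sand' is /nɔɣ/; word-finally this yields [nɔx].

[nɔx]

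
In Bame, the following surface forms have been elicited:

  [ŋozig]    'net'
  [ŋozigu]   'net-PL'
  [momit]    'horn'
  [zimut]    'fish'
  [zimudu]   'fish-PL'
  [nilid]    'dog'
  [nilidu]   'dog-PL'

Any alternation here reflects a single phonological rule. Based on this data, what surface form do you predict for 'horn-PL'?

In [zimut] and [zimudu] the final segment of 'fish' alternates: [t] ~ [d].
If /d/ were underlying and a rule turned it into [t] in isolation, 'dog' would also alternate; but it has [d] in both [nilid] and [nilidu].
Therefore /t/ is basic and [d] is derived by intervocalic voicing (voiceless stops become voiced between vowels).
From [momit] the stem 'horn' is /momit/; between vowels this yields [momidu].

[momidu]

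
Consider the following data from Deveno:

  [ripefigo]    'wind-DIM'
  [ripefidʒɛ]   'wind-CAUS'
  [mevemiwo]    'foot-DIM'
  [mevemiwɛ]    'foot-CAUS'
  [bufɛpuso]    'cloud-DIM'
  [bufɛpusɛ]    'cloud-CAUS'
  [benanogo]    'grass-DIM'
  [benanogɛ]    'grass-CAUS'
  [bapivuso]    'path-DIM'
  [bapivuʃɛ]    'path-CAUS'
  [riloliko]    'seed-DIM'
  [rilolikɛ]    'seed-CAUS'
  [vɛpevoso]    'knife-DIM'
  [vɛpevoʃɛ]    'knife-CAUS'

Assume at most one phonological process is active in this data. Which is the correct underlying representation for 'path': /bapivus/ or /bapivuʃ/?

/bapivuʃ/

The stem for 'path' ends in [s] in [bapivuso] but [ʃ] in [bapivuʃɛ].
The stem 'cloud' ([bufɛpuso], [bufɛpusɛ]) shows [s] unchanged in both environments, so [s] cannot be basic with [ʃ] derived before the CAUS suffix.
So /ʃ/ is underlying, and a rule of depalatalization — palato-alveolar /dʒ/ and /ʃ/ become [g] and [s] when no front vowel follows — gives [s].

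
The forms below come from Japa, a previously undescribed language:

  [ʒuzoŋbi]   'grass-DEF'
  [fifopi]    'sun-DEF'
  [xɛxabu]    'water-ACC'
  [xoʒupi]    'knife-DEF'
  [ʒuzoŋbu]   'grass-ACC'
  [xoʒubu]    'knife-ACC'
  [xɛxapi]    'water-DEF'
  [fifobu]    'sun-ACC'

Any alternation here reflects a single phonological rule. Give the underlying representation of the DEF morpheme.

The DEF morpheme has two allomorphs, [-bi] and [-pi].
The ACC suffix, which begins with [b], is invariant after every stem; so [b] is not altered by any rule here.
So the underlying form is /-pi/, and voiceless stops become voiced after a nasal.

/-pi/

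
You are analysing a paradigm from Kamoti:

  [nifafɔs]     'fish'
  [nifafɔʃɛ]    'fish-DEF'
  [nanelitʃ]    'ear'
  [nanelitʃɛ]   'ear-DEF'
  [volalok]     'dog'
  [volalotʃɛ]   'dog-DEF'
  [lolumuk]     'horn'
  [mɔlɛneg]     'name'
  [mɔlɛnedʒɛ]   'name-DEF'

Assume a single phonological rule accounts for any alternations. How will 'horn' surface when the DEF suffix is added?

[lolumutʃɛ]

The stem for 'dog' ends in [k] in [volalok] but [tʃ] in [volalotʃɛ].
But 'ear' keeps [tʃ] in both environments ([nanelitʃ], [nanelitʃɛ]), so there is no rule changing /tʃ/ to [k] in isolation.
The underlying segment must be /k/; /k/, /g/ and /s/ become palato-alveolar [tʃ], [dʒ] and [ʃ] before a front vowel, yielding [tʃ] there.
From [lolumuk] the stem 'horn' is /lolumuk/; before a front vowel this yields [lolumutʃɛ].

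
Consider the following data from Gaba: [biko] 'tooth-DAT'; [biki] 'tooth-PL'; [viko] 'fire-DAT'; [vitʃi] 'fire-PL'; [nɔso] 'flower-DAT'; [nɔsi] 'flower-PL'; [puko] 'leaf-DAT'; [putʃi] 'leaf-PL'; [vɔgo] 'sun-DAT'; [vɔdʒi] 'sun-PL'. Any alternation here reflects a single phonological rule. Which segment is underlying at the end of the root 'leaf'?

/tʃ/

The root 'leaf' surfaces as [puko] and [putʃi], with a stem-final [k] ~ [tʃ] alternation.
Compare 'tooth', with invariant [k] in [biko] and [biki]: an analysis with underlying /k/ and a rule producing [tʃ] before the PL suffix would wrongly predict alternation here too.
The underlying segment must be /tʃ/; palato-alveolar /tʃ/ and /dʒ/ become [k] and [g] when no front vowel follows, yielding [k] there.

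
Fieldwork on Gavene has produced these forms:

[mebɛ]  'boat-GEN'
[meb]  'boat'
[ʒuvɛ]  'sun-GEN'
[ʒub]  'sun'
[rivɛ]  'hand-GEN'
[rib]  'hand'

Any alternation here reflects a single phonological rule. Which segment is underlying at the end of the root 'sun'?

/v/

'sun' shows [v] ~ [b] at the end of the stem ([ʒuvɛ] vs [ʒub]).
But 'boat' keeps [b] in both environments ([mebɛ], [meb]), so there is no rule changing /b/ to [v] before the GEN suffix.
The underlying segment must be /v/; voiced fricatives become stops word-finally, yielding [b] there.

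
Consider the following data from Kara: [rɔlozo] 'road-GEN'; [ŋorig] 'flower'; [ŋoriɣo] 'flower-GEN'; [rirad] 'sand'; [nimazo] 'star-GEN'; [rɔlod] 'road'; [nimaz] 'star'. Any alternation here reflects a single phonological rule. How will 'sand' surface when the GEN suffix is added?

[rirazo]

In [rɔlod] and [rɔlozo] the final segment of 'road' alternates: [d] ~ [z].
But 'star' keeps [z] in both environments ([nimaz], [nimazo]), so there is no rule changing /z/ to [d] in isolation.
So /d/ is underlying, and a rule of intervocalic spirantization — voiced stops become fricatives between vowels — gives [z].
The one attested form of 'sand', [rirad], shows underlying /rirad/. Applying the same rule between vowels gives [rirazo].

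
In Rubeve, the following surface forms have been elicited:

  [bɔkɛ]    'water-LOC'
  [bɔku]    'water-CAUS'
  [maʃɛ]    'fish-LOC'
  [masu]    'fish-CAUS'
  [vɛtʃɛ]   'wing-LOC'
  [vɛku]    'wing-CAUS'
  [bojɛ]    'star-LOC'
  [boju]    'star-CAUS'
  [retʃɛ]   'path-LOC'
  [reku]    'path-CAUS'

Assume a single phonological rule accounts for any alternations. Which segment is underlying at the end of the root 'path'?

/tʃ/

The stem for 'path' ends in [tʃ] in [retʃɛ] but [k] in [reku].
If /k/ were underlying and a rule turned it into [tʃ] before the LOC suffix, 'water' would also alternate; but it has [k] in both [bɔkɛ] and [bɔku].
So /tʃ/ is underlying, and a rule of depalatalization — palato-alveolar /tʃ/ and /ʃ/ become [k] and [s] when no front vowel follows — gives [k].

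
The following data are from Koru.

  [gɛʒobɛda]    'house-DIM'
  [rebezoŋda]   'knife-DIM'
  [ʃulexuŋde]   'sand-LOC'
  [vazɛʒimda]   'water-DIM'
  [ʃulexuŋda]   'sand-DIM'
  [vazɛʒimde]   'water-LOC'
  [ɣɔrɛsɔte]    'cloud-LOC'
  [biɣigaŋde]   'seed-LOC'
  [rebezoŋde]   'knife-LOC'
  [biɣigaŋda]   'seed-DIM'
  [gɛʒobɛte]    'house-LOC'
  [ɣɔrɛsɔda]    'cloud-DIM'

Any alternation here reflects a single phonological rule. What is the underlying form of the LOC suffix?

The LOC suffix surfaces as [-de] and [-te], depending on the final segment of the stem.
By contrast the DIM suffix keeps its initial [d] throughout — that segment must be underlying.
So the underlying form is /-te/, and voiceless stops become voiced after a nasal.

/-te/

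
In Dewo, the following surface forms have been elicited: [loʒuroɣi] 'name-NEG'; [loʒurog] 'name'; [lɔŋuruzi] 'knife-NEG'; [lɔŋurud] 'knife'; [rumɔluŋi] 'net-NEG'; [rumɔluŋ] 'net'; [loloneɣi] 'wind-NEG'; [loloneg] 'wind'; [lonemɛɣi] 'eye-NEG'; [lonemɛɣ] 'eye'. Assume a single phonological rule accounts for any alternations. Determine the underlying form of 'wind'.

'wind' shows [ɣ] ~ [g] at the end of the stem ([loloneɣi] vs [loloneg]).
The stem 'eye' ([lonemɛɣi], [lonemɛɣ]) shows [ɣ] unchanged in both environments, so [ɣ] cannot be basic with [g] derived in isolation.
Therefore /g/ is basic and [ɣ] is derived by intervocalic spirantization (voiced stops become fricatives between vowels).
Hence 'wind' is /loloneg/ underlyingly.

/loloneg/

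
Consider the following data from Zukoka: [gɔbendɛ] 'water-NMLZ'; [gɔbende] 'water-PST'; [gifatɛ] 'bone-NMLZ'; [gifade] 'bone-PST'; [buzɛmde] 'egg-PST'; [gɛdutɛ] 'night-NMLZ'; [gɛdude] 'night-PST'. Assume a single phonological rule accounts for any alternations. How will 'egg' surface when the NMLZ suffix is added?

[buzɛmdɛ]

The NMLZ morpheme has two allomorphs, [-dɛ] and [-tɛ].
By contrast the PST suffix keeps its initial [d] throughout — that segment must be underlying.
So the underlying form is /-tɛ/, and voiceless stops become voiced after a nasal.
After 'egg', which ends in a nasal, the suffix surfaces as [-dɛ], giving [buzɛmdɛ].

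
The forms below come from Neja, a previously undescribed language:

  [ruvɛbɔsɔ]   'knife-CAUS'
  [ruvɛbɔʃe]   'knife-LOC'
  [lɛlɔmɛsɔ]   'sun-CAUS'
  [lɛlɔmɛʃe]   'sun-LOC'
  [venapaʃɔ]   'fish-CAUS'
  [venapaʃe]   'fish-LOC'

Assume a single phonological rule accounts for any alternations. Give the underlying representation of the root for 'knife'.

/ruvɛbɔs/

In [ruvɛbɔsɔ] and [ruvɛbɔʃe] the final segment of 'knife' alternates: [s] ~ [ʃ].
Compare 'fish', with invariant [ʃ] in [venapaʃɔ] and [venapaʃe]: an analysis with underlying /ʃ/ and a rule producing [s] before the CAUS suffix would wrongly predict alternation here too.
The alternation reflects palatalization before a front vowel: /s/ becomes palato-alveolar [ʃ] before a front vowel. /s/ is underlying.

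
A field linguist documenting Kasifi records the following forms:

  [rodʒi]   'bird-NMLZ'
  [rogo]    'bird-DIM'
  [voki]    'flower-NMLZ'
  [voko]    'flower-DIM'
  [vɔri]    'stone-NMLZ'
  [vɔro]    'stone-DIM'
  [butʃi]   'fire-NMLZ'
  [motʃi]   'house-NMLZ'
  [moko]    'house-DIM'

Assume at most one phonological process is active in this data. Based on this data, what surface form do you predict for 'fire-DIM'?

[buko]

The stem for 'house' ends in [tʃ] in [motʃi] but [k] in [moko].
But 'flower' keeps [k] in both environments ([voki], [voko]), so there is no rule changing /k/ to [tʃ] before the NMLZ suffix.
Therefore /tʃ/ is basic and [k] is derived by depalatalization (palato-alveolar /tʃ/ and /dʒ/ become [k] and [g] when no front vowel follows).
From [butʃi] the stem 'fire' is /butʃ/; when no front vowel follows this yields [buko].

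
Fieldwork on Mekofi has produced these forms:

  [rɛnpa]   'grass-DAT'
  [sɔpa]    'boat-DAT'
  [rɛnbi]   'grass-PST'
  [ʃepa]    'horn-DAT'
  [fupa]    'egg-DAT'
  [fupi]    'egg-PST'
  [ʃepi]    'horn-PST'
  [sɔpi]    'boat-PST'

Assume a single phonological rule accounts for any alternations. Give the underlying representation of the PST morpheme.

The PST morpheme has two allomorphs, [-bi] and [-pi].
By contrast the DAT suffix keeps its initial [p] throughout — that segment must be underlying.
The PST suffix is therefore /-bi/ underlyingly, with post-vocalic devoicing: voiced stops become voiceless after a vowel.

/-bi/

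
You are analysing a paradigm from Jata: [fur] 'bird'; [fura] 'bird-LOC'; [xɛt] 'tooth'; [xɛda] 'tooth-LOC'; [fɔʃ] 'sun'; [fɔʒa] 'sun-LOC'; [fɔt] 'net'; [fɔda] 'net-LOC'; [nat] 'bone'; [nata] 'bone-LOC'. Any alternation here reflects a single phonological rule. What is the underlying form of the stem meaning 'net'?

The stem for 'net' ends in [t] in [fɔt] but [d] in [fɔda].
But 'bone' keeps [t] in both environments ([nat], [nata]), so there is no rule changing /t/ to [d] before the LOC suffix.
Therefore /d/ is basic and [t] is derived by word-final obstruent devoicing (voiced obstruents become voiceless word-finally).
The underlying form of 'net' is therefore /fɔd/.

/fɔd/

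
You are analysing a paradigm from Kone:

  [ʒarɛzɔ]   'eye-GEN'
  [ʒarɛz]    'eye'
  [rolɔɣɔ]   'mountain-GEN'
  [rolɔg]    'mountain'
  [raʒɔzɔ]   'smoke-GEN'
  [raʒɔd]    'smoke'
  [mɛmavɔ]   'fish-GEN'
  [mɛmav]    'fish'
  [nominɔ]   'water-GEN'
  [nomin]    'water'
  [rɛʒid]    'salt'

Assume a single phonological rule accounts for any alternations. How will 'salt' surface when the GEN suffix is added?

[rɛʒizɔ]

'smoke' shows [z] ~ [d] at the end of the stem ([raʒɔzɔ] vs [raʒɔd]).
If /z/ were underlying and a rule turned it into [d] in isolation, 'eye' would also alternate; but it has [z] in both [ʒarɛzɔ] and [ʒarɛz].
So /d/ is underlying, and a rule of intervocalic spirantization — voiced stops become fricatives between vowels — gives [z].
From [rɛʒid] the stem 'salt' is /rɛʒid/; between vowels this yields [rɛʒizɔ].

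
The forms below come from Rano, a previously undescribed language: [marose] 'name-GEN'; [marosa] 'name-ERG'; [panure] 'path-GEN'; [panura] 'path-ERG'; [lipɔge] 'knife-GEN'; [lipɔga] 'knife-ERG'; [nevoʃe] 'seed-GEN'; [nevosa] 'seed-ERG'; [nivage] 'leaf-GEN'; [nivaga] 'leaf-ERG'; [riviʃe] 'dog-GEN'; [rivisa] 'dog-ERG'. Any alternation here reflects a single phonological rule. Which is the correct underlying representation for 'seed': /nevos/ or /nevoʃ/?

The stem for 'seed' ends in [ʃ] in [nevoʃe] but [s] in [nevosa].
The stem 'name' ([marose], [marosa]) shows [s] unchanged in both environments, so [s] cannot be basic with [ʃ] derived before the GEN suffix.
Therefore /ʃ/ is basic and [s] is derived by depalatalization (palato-alveolar /ʃ/ becomes [s] when no front vowel follows).

/nevoʃ/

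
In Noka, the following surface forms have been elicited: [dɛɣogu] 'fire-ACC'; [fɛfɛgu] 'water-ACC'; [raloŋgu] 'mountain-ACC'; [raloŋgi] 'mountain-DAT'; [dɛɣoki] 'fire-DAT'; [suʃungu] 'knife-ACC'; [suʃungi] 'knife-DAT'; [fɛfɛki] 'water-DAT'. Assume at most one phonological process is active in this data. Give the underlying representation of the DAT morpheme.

/-ki/

The DAT morpheme has two allomorphs, [-gi] and [-ki].
By contrast the ACC suffix keeps its initial [g] throughout — that segment must be underlying.
So the underlying form is /-ki/, and voiceless stops become voiced after a nasal.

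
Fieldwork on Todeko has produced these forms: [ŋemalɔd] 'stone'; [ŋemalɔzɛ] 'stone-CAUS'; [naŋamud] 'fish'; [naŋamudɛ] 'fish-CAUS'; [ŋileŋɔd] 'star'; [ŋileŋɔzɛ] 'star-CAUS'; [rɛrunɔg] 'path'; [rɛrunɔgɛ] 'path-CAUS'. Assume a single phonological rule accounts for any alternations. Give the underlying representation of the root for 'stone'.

/ŋemalɔz/

The stem for 'stone' ends in [d] in [ŋemalɔd] but [z] in [ŋemalɔzɛ].
If /d/ were underlying and a rule turned it into [z] before the CAUS suffix, 'fish' would also alternate; but it has [d] in both [naŋamud] and [naŋamudɛ].
The alternation reflects word-final hardening: voiced fricatives become stops word-finally. /z/ is underlying.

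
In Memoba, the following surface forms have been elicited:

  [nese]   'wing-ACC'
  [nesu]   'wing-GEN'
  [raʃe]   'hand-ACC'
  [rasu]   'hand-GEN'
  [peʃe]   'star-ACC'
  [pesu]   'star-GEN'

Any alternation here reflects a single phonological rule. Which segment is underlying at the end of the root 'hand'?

The stem for 'hand' ends in [ʃ] in [raʃe] but [s] in [rasu].
If /s/ were underlying and a rule turned it into [ʃ] before the ACC suffix, 'wing' would also alternate; but it has [s] in both [nese] and [nesu].
So /ʃ/ is underlying, and a rule of depalatalization — palato-alveolar /ʃ/ becomes [s] when no front vowel follows — gives [s].

/ʃ/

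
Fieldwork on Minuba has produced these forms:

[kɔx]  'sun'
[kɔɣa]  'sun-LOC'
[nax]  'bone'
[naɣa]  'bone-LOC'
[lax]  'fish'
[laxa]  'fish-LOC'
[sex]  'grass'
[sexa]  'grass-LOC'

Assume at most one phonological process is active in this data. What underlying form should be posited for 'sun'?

/kɔɣ/

The root 'sun' surfaces as [kɔx] and [kɔɣa], with a stem-final [x] ~ [ɣ] alternation.
If /x/ were underlying and a rule turned it into [ɣ] before the LOC suffix, 'fish' would also alternate; but it has [x] in both [lax] and [laxa].
The underlying segment must be /ɣ/; voiced obstruents become voiceless word-finally, yielding [x] there.
The underlying form of 'sun' is therefore /kɔɣ/.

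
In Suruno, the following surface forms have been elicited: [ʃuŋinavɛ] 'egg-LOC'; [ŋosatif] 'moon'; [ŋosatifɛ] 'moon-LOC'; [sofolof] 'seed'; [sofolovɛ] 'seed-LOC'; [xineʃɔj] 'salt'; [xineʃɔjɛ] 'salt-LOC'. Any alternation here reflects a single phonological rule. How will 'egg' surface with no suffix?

The root 'seed' surfaces as [sofolof] and [sofolovɛ], with a stem-final [f] ~ [v] alternation.
The stem 'moon' ([ŋosatif], [ŋosatifɛ]) shows [f] unchanged in both environments, so [f] cannot be basic with [v] derived before the LOC suffix.
The alternation reflects word-final obstruent devoicing: voiced obstruents become voiceless word-finally. /v/ is underlying.
The one attested form of 'egg', [ʃuŋinavɛ], shows underlying /ʃuŋinav/. Applying the same rule word-finally gives [ʃuŋinaf].

[ʃuŋinaf]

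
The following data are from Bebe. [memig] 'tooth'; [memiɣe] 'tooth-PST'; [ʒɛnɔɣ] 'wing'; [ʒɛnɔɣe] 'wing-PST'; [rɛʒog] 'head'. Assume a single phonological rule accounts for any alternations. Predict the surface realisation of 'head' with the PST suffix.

The stem for 'tooth' ends in [g] in [memig] but [ɣ] in [memiɣe].
Compare 'wing', with invariant [ɣ] in [ʒɛnɔɣ] and [ʒɛnɔɣe]: an analysis with underlying /ɣ/ and a rule producing [g] in isolation would wrongly predict alternation here too.
The underlying segment must be /g/; voiced stops become fricatives between vowels, yielding [ɣ] there.
The one attested form of 'head', [rɛʒog], shows underlying /rɛʒog/. Applying the same rule between vowels gives [rɛʒoɣe].

[rɛʒoɣe]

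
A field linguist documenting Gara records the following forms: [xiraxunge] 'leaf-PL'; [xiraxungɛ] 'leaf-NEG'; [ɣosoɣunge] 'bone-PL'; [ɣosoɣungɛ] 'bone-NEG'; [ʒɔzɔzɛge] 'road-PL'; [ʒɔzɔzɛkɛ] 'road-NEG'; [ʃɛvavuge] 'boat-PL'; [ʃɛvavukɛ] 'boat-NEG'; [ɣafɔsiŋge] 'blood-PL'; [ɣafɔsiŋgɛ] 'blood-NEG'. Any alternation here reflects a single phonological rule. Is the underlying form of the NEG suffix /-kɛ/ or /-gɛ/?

/-kɛ/

The NEG morpheme has two allomorphs, [-gɛ] and [-kɛ].
The PL suffix, which begins with [g], is invariant after every stem; so [g] is not altered by any rule here.
So the underlying form is /-kɛ/, and voiceless stops become voiced after a nasal.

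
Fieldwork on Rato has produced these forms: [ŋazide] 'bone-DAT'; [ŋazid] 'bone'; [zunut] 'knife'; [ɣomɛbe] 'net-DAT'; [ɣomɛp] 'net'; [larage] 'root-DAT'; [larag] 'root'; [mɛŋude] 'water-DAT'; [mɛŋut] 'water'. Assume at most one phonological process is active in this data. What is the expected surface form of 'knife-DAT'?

[zunude]

The stem for 'water' ends in [d] in [mɛŋude] but [t] in [mɛŋut].
If /d/ were underlying and a rule turned it into [t] in isolation, 'bone' would also alternate; but it has [d] in both [ŋazide] and [ŋazid].
The alternation reflects intervocalic voicing: voiceless stops become voiced between vowels. /t/ is underlying.
The one attested form of 'knife', [zunut], shows underlying /zunut/. Applying the same rule between vowels gives [zunude].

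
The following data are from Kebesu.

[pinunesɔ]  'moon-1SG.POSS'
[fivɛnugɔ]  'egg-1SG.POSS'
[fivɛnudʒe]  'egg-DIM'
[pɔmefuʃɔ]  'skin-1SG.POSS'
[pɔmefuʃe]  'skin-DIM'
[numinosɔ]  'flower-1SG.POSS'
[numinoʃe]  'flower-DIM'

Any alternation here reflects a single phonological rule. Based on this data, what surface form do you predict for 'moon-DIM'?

[pinuneʃe]

'flower' shows [s] ~ [ʃ] at the end of the stem ([numinosɔ] vs [numinoʃe]).
If /ʃ/ were underlying and a rule turned it into [s] before the 1SG.POSS suffix, 'skin' would also alternate; but it has [ʃ] in both [pɔmefuʃɔ] and [pɔmefuʃe].
Therefore /s/ is basic and [ʃ] is derived by palatalization before a front vowel (/g/ and /s/ become palato-alveolar [dʒ] and [ʃ] before a front vowel).
From [pinunesɔ] the stem 'moon' is /pinunes/; before a front vowel this yields [pinuneʃe].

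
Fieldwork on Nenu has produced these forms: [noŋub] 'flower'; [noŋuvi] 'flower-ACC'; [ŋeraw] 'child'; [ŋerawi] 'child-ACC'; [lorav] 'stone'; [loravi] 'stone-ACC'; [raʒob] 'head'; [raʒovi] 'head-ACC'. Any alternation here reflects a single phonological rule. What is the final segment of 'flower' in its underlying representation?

The stem for 'flower' ends in [b] in [noŋub] but [v] in [noŋuvi].
But 'stone' keeps [v] in both environments ([lorav], [loravi]), so there is no rule changing /v/ to [b] in isolation.
The alternation reflects intervocalic spirantization: voiced stops become fricatives between vowels. /b/ is underlying.

/b/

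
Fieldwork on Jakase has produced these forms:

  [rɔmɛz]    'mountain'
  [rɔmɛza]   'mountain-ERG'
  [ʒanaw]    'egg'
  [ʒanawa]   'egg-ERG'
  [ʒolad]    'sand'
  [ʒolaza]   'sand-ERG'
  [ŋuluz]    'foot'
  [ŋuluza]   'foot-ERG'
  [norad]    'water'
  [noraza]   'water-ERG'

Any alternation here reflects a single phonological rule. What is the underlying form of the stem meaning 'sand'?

/ʒolad/

The root 'sand' surfaces as [ʒolad] and [ʒolaza], with a stem-final [d] ~ [z] alternation.
Compare 'foot', with invariant [z] in [ŋuluz] and [ŋuluza]: an analysis with underlying /z/ and a rule producing [d] in isolation would wrongly predict alternation here too.
The alternation reflects intervocalic spirantization: voiced stops become fricatives between vowels. /d/ is underlying.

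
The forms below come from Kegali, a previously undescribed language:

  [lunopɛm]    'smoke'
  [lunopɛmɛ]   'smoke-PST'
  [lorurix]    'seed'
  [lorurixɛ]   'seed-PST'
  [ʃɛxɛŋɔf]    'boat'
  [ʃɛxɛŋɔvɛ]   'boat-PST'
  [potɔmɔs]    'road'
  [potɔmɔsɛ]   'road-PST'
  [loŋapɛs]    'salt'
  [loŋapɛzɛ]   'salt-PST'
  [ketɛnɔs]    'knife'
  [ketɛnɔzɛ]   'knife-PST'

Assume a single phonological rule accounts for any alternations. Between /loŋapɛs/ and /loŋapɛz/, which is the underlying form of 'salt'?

The root 'salt' surfaces as [loŋapɛs] and [loŋapɛzɛ], with a stem-final [s] ~ [z] alternation.
The stem 'road' ([potɔmɔs], [potɔmɔsɛ]) shows [s] unchanged in both environments, so [s] cannot be basic with [z] derived before the PST suffix.
The underlying segment must be /z/; voiced obstruents become voiceless word-finally, yielding [s] there.

/loŋapɛz/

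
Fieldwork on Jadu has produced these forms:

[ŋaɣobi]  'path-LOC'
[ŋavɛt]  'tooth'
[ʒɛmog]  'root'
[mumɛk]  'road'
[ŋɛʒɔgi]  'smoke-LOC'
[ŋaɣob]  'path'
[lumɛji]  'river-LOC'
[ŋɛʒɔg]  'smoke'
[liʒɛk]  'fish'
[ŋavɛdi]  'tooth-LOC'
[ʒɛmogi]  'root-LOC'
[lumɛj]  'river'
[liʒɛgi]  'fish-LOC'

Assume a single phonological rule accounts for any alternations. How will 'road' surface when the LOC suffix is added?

The stem for 'fish' ends in [k] in [liʒɛk] but [g] in [liʒɛgi].
But 'smoke' keeps [g] in both environments ([ŋɛʒɔg], [ŋɛʒɔgi]), so there is no rule changing /g/ to [k] in isolation.
Therefore /k/ is basic and [g] is derived by intervocalic voicing (voiceless stops become voiced between vowels).
From [mumɛk] the stem 'road' is /mumɛk/; between vowels this yields [mumɛgi].

[mumɛgi]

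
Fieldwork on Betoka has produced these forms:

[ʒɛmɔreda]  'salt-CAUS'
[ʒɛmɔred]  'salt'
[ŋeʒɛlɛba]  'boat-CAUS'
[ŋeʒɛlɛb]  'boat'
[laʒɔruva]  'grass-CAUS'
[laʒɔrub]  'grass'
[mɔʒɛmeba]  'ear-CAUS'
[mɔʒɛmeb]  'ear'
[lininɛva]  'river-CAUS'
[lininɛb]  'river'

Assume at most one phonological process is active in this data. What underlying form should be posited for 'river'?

The stem for 'river' ends in [v] in [lininɛva] but [b] in [lininɛb].
If /b/ were underlying and a rule turned it into [v] before the CAUS suffix, 'boat' would also alternate; but it has [b] in both [ŋeʒɛlɛba] and [ŋeʒɛlɛb].
The alternation reflects word-final hardening: voiced fricatives become stops word-finally. /v/ is underlying.

/lininɛv/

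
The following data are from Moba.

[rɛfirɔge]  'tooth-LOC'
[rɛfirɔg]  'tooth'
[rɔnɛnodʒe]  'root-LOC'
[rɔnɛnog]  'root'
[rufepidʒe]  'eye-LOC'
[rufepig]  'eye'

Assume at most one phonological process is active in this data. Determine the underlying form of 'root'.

/rɔnɛnodʒ/

The root 'root' surfaces as [rɔnɛnodʒe] and [rɔnɛnog], with a stem-final [dʒ] ~ [g] alternation.
Compare 'tooth', with invariant [g] in [rɛfirɔge] and [rɛfirɔg]: an analysis with underlying /g/ and a rule producing [dʒ] before the LOC suffix would wrongly predict alternation here too.
Therefore /dʒ/ is basic and [g] is derived by depalatalization (palato-alveolar /dʒ/ becomes [g] when no front vowel follows).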